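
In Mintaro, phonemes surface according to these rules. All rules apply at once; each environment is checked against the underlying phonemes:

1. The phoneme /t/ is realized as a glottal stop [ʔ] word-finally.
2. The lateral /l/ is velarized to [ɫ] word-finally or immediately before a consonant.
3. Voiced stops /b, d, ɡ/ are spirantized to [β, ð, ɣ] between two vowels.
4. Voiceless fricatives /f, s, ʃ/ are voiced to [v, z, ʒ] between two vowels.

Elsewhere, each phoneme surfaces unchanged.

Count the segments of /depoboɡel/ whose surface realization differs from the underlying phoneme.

Segments that undergo a rule: /b/ → [β] (rule 3); /ɡ/ → [ɣ] (rule 3); /l/ → [ɫ] (rule 2).
All other segments surface unchanged.

3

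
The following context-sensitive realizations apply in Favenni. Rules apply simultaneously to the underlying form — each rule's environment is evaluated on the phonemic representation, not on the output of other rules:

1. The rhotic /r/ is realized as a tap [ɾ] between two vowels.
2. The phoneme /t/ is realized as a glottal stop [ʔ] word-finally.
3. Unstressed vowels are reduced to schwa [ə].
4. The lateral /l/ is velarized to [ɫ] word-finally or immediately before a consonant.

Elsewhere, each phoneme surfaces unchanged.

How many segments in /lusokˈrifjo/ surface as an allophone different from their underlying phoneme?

3

Segments that undergo a rule: /u/ → [ə] (rule 3); /o/ → [ə] (rule 3); /o/ → [ə] (rule 3).
All other segments surface unchanged.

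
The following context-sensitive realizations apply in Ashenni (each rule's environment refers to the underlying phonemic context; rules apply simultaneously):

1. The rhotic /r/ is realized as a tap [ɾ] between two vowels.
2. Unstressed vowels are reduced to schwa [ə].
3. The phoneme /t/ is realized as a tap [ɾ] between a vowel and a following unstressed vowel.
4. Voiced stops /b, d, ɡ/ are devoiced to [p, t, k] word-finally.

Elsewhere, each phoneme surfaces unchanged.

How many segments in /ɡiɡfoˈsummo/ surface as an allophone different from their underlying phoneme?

3

Segments that undergo a rule: /i/ → [ə] (rule 2); /o/ → [ə] (rule 2); /o/ → [ə] (rule 2).
All other segments surface unchanged.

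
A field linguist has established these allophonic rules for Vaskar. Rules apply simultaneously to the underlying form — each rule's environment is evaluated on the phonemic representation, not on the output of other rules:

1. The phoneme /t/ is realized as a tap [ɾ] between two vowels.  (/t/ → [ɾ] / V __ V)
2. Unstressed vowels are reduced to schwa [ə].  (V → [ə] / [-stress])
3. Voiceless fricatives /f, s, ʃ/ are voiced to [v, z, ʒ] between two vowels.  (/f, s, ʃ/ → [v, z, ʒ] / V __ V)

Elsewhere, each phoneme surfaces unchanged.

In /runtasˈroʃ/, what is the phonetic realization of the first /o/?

/o/ (between /r/ and /ʃ/) fails the environment for rule 2, so it stays [o].

[o]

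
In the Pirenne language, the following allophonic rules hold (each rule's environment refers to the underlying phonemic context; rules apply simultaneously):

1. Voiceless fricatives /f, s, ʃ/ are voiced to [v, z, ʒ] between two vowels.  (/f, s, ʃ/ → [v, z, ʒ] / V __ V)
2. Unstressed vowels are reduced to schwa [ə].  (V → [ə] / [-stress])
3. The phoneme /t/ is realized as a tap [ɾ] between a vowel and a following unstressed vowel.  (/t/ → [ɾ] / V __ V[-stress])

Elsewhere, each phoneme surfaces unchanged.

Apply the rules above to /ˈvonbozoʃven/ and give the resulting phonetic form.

/v/ stays [v].
/o/ (between /v/ and /n/): rule 2 targets it, but not in an unstressed syllable → unchanged [o].
/n/ stays [n].
/b/ stays [b].
/o/ — between /b/ and /z/, in an unstressed syllable — surfaces as [ə] (rule 2).
/z/ stays [z].
Rule 2 applies to /o/ (between /z/ and /ʃ/: in an unstressed syllable) → [ə].
/ʃ/ (between /o/ and /v/) is in the target of rule 1 but the environment (between two vowels) is not met → [ʃ].
/v/ — not in any rule's target class → [v].
/e/ (between /v/ and /n/): in an unstressed syllable, so rule 2 applies → [ə].
/n/ stays [n].

[ˈvonbəzəʃvən]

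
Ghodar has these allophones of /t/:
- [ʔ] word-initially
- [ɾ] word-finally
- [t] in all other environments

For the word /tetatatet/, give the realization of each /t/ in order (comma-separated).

[ʔ], [t], [t], [t], [ɾ]

Occurrence 1 (position 1): word-initially → [ʔ].
Occurrence 2 (position 3): no conditioning environment matches → elsewhere allophone [t].
Occurrence 3 (position 5): no conditioning environment matches → elsewhere allophone [t].
Occurrence 4 (position 7): no conditioning environment matches → elsewhere allophone [t].
Occurrence 5 (position 9): word-finally → [ɾ].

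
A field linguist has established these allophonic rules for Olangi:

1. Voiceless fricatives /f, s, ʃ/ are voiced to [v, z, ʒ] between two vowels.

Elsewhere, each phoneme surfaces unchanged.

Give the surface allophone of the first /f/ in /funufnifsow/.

[f]

/f/ (word-initial): rule 1 targets it, but not between two vowels → unchanged [f].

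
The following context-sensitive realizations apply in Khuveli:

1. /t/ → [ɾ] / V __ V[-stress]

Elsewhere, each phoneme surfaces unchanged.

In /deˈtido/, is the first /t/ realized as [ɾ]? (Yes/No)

No

/t/ (between /e/ and /i/): rule 1 targets it, but not between a vowel and a following unstressed vowel → unchanged [t].
The actual realization is [t], not [ɾ].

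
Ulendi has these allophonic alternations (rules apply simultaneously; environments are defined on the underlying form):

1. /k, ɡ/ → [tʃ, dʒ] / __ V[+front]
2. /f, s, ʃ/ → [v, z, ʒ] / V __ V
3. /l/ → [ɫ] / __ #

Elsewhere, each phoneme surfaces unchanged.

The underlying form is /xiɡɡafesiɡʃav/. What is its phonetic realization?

[xiɡɡaveziɡʃav]

/x/ stays [x].
/i/ — not in any rule's target class → [i].
/ɡ/ (between /i/ and /ɡ/) fails the environment for rule 1, so it stays [ɡ].
/ɡ/ — between /ɡ/ and /a/; rule 1 does not apply here → [ɡ].
/a/ — not in any rule's target class → [a].
/f/ — between /a/ and /e/, between two vowels — surfaces as [v] (rule 2).
/e/ stays [e].
/s/ (between /e/ and /i/): between two vowels, so rule 2 applies → [z].
/i/ (between /s/ and /ɡ/) is unaffected → [i].
/ɡ/ — between /i/ and /ʃ/; rule 1 does not apply here → [ɡ].
/ʃ/ — between /ɡ/ and /a/; rule 2 does not apply here → [ʃ].
/a/ (between /ʃ/ and /v/) is unaffected → [a].
/v/ (word-final) is unaffected → [v].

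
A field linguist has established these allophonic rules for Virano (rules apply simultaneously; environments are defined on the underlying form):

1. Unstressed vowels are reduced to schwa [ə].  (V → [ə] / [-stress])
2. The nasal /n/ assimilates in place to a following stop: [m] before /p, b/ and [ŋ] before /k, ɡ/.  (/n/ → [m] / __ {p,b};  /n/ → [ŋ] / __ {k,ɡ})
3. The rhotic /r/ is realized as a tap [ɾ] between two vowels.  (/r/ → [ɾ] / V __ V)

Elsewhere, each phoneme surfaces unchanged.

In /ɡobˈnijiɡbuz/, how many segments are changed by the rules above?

3

Segments that undergo a rule: /o/ → [ə] (rule 1); /i/ → [ə] (rule 1); /u/ → [ə] (rule 1).
All other segments surface unchanged.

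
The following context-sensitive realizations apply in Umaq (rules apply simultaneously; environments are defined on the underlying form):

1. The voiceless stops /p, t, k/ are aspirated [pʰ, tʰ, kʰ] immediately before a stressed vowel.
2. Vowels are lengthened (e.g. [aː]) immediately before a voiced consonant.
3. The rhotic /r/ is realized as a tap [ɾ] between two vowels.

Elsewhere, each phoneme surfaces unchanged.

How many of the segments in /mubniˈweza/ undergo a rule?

Segments that undergo a rule: /u/ → [uː] (rule 2); /i/ → [iː] (rule 2); /e/ → [eː] (rule 2).
All other segments surface unchanged.

3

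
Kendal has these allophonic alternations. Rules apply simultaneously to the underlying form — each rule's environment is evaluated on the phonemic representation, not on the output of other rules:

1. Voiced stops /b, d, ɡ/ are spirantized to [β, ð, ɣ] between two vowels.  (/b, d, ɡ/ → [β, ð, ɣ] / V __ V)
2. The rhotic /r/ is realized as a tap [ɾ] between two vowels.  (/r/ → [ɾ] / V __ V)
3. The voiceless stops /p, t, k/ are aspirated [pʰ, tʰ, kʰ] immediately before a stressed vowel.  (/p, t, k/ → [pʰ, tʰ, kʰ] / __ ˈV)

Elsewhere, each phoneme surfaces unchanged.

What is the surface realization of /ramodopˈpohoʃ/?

/r/ (word-initial) fails the environment for rule 2, so it stays [r].
/a/ — not in any rule's target class → [a].
/m/ stays [m].
/o/ — not in any rule's target class → [o].
/d/ (between /o/ and /o/): between two vowels, so rule 1 applies → [ð].
/o/ — not in any rule's target class → [o].
/p/ — between /o/ and /p/; rule 3 does not apply here → [p].
/p/ (between /p/ and /o/): immediately before a stressed vowel, so rule 3 applies → [pʰ].
/o/ stays [o].
/h/ stays [h].
/o/ stays [o].
/ʃ/ stays [ʃ].

[ramoðopˈpʰohoʃ]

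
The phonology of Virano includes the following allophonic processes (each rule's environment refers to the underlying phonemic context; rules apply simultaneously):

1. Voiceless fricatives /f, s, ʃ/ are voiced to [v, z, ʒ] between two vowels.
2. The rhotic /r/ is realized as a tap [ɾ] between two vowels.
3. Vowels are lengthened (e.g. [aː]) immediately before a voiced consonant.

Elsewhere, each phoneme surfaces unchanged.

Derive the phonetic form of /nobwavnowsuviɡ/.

/n/ — not in any rule's target class → [n].
Rule 3 applies to /o/ (between /n/ and /b/: before a voiced consonant) → [oː].
/b/ stays [b].
/w/ (between /b/ and /a/): no rule targets it → [w].
/a/ meets the environment for rule 3 (before a voiced consonant) → [aː].
/v/ — not in any rule's target class → [v].
/n/ (between /v/ and /o/) is unaffected → [n].
/o/ (between /n/ and /w/) occurs before a voiced consonant → [oː] by rule 3.
/w/ (between /o/ and /s/) is unaffected → [w].
/s/ (between /w/ and /u/): rule 1 targets it, but not between two vowels → unchanged [s].
Rule 3 applies to /u/ (between /s/ and /v/: before a voiced consonant) → [uː].
/v/ stays [v].
/i/ — between /v/ and /ɡ/, before a voiced consonant — surfaces as [iː] (rule 3).
/ɡ/ stays [ɡ].

[noːbwaːvnoːwsuːviːɡ]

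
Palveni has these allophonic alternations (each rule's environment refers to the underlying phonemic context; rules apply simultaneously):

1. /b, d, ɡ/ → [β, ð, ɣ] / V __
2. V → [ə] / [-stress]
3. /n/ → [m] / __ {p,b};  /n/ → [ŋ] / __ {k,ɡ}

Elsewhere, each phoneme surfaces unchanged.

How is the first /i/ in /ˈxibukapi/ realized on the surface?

[i]

/i/ (between /x/ and /b/) fails the environment for rule 2, so it stays [i].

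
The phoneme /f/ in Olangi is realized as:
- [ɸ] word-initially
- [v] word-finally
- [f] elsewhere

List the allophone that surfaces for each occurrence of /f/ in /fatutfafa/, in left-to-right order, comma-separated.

[ɸ], [f], [f]

Occurrence 1 (position 1): word-initially → [ɸ].
Occurrence 2 (position 6): no conditioning environment matches → elsewhere allophone [f].
Occurrence 3 (position 8): no conditioning environment matches → elsewhere allophone [f].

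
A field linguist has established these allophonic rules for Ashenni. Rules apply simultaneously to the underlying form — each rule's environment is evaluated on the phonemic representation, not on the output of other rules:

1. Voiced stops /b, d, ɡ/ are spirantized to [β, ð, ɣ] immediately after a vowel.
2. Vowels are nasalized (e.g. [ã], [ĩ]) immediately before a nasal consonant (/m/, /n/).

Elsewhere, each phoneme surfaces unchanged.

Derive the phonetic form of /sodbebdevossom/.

/s/ — not in any rule's target class → [s].
/o/ (between /s/ and /d/) is in the target of rule 2 but the environment (before a nasal consonant) is not met → [o].
/d/ meets the environment for rule 1 (immediately after a vowel) → [ð].
/b/ — between /d/ and /e/; rule 1 does not apply here → [b].
/e/ (between /b/ and /b/) fails the environment for rule 2, so it stays [e].
Rule 1 applies to /b/ (between /e/ and /d/: immediately after a vowel) → [β].
/d/ — between /b/ and /e/; rule 1 does not apply here → [d].
/e/ (between /d/ and /v/) fails the environment for rule 2, so it stays [e].
/v/ (between /e/ and /o/) is unaffected → [v].
/o/ (between /v/ and /s/) fails the environment for rule 2, so it stays [o].
/s/ stays [s].
/s/ — not in any rule's target class → [s].
/o/ (between /s/ and /m/): before a nasal consonant, so rule 2 applies → [õ].
/m/ (word-final) is unaffected → [m].

[soðbeβdevossõm]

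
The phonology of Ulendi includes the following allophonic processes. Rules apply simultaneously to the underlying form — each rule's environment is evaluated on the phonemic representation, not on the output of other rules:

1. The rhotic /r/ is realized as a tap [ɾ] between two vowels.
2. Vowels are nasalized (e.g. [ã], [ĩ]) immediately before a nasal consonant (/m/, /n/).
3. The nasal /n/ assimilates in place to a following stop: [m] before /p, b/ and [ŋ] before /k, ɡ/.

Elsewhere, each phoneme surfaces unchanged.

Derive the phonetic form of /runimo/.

[rũnĩmo]

/r/ — word-initial; rule 1 does not apply here → [r].
/u/ — between /r/ and /n/, before a nasal consonant — surfaces as [ũ] (rule 2).
/n/ (between /u/ and /i/): rule 3 targets it, but not before a labial or velar stop → unchanged [n].
/i/ — between /n/ and /m/, before a nasal consonant — surfaces as [ĩ] (rule 2).
/m/ (between /i/ and /o/): no rule targets it → [m].
/o/ — word-final; rule 2 does not apply here → [o].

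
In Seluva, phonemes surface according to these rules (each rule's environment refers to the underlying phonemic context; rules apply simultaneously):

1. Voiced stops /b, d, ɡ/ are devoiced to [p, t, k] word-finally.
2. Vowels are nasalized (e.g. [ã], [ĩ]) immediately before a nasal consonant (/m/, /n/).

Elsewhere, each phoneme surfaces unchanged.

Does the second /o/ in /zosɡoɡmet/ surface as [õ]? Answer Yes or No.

No

/o/ (between /ɡ/ and /ɡ/) fails the environment for rule 2, so it stays [o].
The actual realization is [o], not [õ].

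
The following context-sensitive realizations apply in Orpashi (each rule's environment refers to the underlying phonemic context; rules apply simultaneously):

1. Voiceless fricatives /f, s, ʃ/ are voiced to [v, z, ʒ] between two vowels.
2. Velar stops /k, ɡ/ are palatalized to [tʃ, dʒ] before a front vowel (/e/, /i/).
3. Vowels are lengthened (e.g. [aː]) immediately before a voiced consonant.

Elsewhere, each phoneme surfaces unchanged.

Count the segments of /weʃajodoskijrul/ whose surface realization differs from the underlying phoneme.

Segments that undergo a rule: /ʃ/ → [ʒ] (rule 1); /a/ → [aː] (rule 3); /o/ → [oː] (rule 3); /k/ → [tʃ] (rule 2); /i/ → [iː] (rule 3); /u/ → [uː] (rule 3).
All other segments surface unchanged.

6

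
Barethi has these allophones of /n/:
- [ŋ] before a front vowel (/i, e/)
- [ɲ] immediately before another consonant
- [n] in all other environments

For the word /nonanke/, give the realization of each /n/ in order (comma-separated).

[n], [n], [ɲ]

Occurrence 1 (position 1): no conditioning environment matches → elsewhere allophone [n].
Occurrence 2 (position 3): no conditioning environment matches → elsewhere allophone [n].
Occurrence 3 (position 5): immediately before another consonant → [ɲ].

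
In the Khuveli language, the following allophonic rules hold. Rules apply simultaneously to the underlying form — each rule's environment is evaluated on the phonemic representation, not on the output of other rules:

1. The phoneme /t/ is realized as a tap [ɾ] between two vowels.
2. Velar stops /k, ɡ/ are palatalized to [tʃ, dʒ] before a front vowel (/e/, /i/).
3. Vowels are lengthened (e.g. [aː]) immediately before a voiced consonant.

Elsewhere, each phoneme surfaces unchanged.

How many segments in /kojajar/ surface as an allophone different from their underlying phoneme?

3

Segments that undergo a rule: /o/ → [oː] (rule 3); /a/ → [aː] (rule 3); /a/ → [aː] (rule 3).
All other segments surface unchanged.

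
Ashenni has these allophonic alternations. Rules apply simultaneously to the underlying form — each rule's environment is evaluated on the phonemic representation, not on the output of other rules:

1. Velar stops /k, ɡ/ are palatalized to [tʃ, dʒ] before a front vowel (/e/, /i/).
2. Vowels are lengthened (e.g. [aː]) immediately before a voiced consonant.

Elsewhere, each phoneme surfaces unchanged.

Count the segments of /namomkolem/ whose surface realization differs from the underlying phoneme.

Segments that undergo a rule: /a/ → [aː] (rule 2); /o/ → [oː] (rule 2); /o/ → [oː] (rule 2); /e/ → [eː] (rule 2).
All other segments surface unchanged.

4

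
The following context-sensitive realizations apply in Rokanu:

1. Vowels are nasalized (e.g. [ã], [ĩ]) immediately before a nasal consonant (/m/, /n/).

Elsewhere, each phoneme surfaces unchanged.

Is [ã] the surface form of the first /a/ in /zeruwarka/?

No

/a/ (between /w/ and /r/): rule 1 targets it, but not before a nasal consonant → unchanged [a].
The actual realization is [a], not [ã].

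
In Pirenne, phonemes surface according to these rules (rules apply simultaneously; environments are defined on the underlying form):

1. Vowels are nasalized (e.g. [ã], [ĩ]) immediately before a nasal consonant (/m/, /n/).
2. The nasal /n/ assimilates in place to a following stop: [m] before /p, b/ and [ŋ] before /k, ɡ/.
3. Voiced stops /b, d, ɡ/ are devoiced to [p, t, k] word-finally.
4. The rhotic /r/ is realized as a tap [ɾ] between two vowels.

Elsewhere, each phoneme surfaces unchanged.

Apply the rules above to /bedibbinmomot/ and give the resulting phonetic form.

/b/ (word-initial) is in the target of rule 3 but the environment (word-finally) is not met → [b].
/e/ (between /b/ and /d/): rule 1 targets it, but not before a nasal consonant → unchanged [e].
/d/ (between /e/ and /i/): rule 3 targets it, but not word-finally → unchanged [d].
/i/ — between /d/ and /b/; rule 1 does not apply here → [i].
/b/ (between /i/ and /b/) is in the target of rule 3 but the environment (word-finally) is not met → [b].
/b/ (between /b/ and /i/) is in the target of rule 3 but the environment (word-finally) is not met → [b].
Rule 1 applies to /i/ (between /b/ and /n/: before a nasal consonant) → [ĩ].
/n/ — between /i/ and /m/; rule 2 does not apply here → [n].
/m/ stays [m].
Rule 1 applies to /o/ (between /m/ and /m/: before a nasal consonant) → [õ].
/m/ (between /o/ and /o/) is unaffected → [m].
/o/ (between /m/ and /t/): rule 1 targets it, but not before a nasal consonant → unchanged [o].
/t/ — not in any rule's target class → [t].

[bedibbĩnmõmot]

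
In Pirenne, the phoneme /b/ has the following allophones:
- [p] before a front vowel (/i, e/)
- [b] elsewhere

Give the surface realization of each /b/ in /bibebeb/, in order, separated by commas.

Occurrence 1 (position 1): before a front vowel (/i, e/) → [p].
Occurrence 2 (position 3): before a front vowel (/i, e/) → [p].
Occurrence 3 (position 5): before a front vowel (/i, e/) → [p].
Occurrence 4 (position 7): no conditioning environment matches → elsewhere allophone [b].

[p], [p], [p], [b]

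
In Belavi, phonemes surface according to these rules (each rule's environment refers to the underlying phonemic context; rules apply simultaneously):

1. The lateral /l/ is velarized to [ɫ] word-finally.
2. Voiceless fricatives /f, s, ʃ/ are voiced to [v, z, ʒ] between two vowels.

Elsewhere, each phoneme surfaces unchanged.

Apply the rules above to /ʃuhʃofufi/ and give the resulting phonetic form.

/ʃ/ — word-initial; rule 2 does not apply here → [ʃ].
/ʃ/ — between /h/ and /o/; rule 2 does not apply here → [ʃ].
Rule 2 applies to /f/ (between /o/ and /u/: between two vowels) → [v].
/f/ — between /u/ and /i/, between two vowels — surfaces as [v] (rule 2).

[ʃuhʃovuvi]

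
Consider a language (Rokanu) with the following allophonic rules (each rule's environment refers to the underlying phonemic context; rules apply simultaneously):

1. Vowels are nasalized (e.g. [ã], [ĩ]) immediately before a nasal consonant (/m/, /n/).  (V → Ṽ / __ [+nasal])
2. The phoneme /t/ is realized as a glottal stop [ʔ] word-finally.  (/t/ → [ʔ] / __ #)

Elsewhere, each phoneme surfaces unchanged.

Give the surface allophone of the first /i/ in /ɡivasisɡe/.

[i]

/i/ (between /ɡ/ and /v/) is in the target of rule 1 but the environment (before a nasal consonant) is not met → [i].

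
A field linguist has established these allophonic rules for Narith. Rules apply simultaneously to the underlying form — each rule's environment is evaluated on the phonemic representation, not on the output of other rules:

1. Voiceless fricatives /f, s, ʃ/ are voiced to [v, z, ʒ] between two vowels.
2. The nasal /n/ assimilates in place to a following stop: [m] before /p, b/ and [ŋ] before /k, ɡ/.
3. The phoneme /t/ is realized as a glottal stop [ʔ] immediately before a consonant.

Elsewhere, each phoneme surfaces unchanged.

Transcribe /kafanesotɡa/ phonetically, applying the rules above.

/f/ — between /a/ and /a/, between two vowels — surfaces as [v] (rule 1).
/n/ (between /a/ and /e/): rule 2 targets it, but not before a labial or velar stop → unchanged [n].
Rule 1 applies to /s/ (between /e/ and /o/: between two vowels) → [z].
/t/ — between /o/ and /ɡ/, immediately before a consonant — surfaces as [ʔ] (rule 3).

[kavanezoʔɡa]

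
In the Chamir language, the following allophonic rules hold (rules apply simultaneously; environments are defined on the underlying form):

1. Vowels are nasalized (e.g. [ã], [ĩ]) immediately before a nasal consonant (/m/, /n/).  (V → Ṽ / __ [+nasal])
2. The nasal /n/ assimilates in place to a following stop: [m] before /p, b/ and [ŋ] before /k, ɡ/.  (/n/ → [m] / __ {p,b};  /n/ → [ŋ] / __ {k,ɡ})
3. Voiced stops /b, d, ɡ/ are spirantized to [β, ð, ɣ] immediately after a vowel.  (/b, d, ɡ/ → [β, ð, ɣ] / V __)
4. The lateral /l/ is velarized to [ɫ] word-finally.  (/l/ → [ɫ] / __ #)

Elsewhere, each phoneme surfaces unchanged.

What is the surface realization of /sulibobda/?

/s/ stays [s].
/u/ (between /s/ and /l/): rule 1 targets it, but not before a nasal consonant → unchanged [u].
/l/ (between /u/ and /i/) fails the environment for rule 4, so it stays [l].
/i/ (between /l/ and /b/) is in the target of rule 1 but the environment (before a nasal consonant) is not met → [i].
/b/ (between /i/ and /o/): immediately after a vowel, so rule 3 applies → [β].
/o/ (between /b/ and /b/): rule 1 targets it, but not before a nasal consonant → unchanged [o].
/b/ (between /o/ and /d/): immediately after a vowel, so rule 3 applies → [β].
/d/ (between /b/ and /a/) fails the environment for rule 3, so it stays [d].
/a/ — word-final; rule 1 does not apply here → [a].

[suliβoβda]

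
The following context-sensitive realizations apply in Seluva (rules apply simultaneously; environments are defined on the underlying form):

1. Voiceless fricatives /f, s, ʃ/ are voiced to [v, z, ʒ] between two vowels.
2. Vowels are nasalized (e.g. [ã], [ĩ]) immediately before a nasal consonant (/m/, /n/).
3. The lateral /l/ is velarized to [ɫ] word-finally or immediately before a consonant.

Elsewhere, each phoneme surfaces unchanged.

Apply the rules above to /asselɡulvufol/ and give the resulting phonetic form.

/a/ (word-initial) is in the target of rule 2 but the environment (before a nasal consonant) is not met → [a].
/s/ (between /a/ and /s/): rule 1 targets it, but not between two vowels → unchanged [s].
/s/ (between /s/ and /e/) fails the environment for rule 1, so it stays [s].
/e/ (between /s/ and /l/) fails the environment for rule 2, so it stays [e].
/l/ (between /e/ and /ɡ/): word-finally or immediately before a consonant, so rule 3 applies → [ɫ].
/ɡ/ (between /l/ and /u/) is unaffected → [ɡ].
/u/ (between /ɡ/ and /l/): rule 2 targets it, but not before a nasal consonant → unchanged [u].
/l/ (between /u/ and /v/) occurs word-finally or immediately before a consonant → [ɫ] by rule 3.
/v/ stays [v].
/u/ — between /v/ and /f/; rule 2 does not apply here → [u].
/f/ (between /u/ and /o/) occurs between two vowels → [v] by rule 1.
/o/ — between /f/ and /l/; rule 2 does not apply here → [o].
/l/ meets the environment for rule 3 (word-finally or immediately before a consonant) → [ɫ].

[asseɫɡuɫvuvoɫ]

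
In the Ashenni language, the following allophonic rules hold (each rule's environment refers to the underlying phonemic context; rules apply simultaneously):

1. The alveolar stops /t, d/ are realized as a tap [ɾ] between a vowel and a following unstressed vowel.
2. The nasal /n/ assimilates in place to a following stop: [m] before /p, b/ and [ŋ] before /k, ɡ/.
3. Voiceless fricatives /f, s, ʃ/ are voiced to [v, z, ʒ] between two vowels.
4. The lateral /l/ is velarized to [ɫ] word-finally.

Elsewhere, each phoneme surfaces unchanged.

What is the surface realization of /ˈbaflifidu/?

/b/ stays [b].
/a/ — not in any rule's target class → [a].
/f/ (between /a/ and /l/): rule 3 targets it, but not between two vowels → unchanged [f].
/l/ (between /f/ and /i/) fails the environment for rule 4, so it stays [l].
/i/ (between /l/ and /f/) is unaffected → [i].
/f/ (between /i/ and /i/): between two vowels, so rule 3 applies → [v].
/i/ (between /f/ and /d/): no rule targets it → [i].
/d/ — between /i/ and /u/, between a vowel and a following unstressed vowel — surfaces as [ɾ] (rule 1).
/u/ (word-final) is unaffected → [u].

[ˈbafliviɾu]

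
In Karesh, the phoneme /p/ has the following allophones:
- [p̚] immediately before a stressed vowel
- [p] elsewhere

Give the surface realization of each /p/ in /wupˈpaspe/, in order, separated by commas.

[p], [p̚], [p]

Occurrence 1 (position 3): no conditioning environment matches → elsewhere allophone [p].
Occurrence 2 (position 4): immediately before a stressed vowel → [p̚].
Occurrence 3 (position 7): no conditioning environment matches → elsewhere allophone [p].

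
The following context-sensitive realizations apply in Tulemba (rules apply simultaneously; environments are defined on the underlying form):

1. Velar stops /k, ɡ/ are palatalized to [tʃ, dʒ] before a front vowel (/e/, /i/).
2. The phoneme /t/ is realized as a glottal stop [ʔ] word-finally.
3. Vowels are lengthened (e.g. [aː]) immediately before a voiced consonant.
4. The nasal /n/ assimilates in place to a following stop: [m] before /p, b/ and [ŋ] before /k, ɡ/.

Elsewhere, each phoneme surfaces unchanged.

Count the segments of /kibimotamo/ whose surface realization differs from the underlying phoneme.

4

Segments that undergo a rule: /k/ → [tʃ] (rule 1); /i/ → [iː] (rule 3); /i/ → [iː] (rule 3); /a/ → [aː] (rule 3).
All other segments surface unchanged.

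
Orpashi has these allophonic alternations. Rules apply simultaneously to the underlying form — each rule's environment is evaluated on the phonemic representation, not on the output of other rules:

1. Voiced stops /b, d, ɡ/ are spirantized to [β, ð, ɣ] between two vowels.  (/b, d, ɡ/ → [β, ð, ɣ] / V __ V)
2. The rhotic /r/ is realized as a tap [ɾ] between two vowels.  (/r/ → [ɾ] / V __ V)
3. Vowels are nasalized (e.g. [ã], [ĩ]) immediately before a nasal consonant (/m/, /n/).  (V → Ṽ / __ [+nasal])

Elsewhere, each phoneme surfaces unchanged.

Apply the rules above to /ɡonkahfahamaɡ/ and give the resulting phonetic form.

[ɡõnkahfahãmaɡ]

/ɡ/ (word-initial) is in the target of rule 1 but the environment (between two vowels) is not met → [ɡ].
/o/ — between /ɡ/ and /n/, before a nasal consonant — surfaces as [õ] (rule 3).
/n/ — not in any rule's target class → [n].
/k/ — not in any rule's target class → [k].
/a/ (between /k/ and /h/) fails the environment for rule 3, so it stays [a].
/h/ stays [h].
/f/ (between /h/ and /a/) is unaffected → [f].
/a/ (between /f/ and /h/) fails the environment for rule 3, so it stays [a].
/h/ stays [h].
/a/ (between /h/ and /m/): before a nasal consonant, so rule 3 applies → [ã].
/m/ (between /a/ and /a/) is unaffected → [m].
/a/ — between /m/ and /ɡ/; rule 3 does not apply here → [a].
/ɡ/ (word-final) fails the environment for rule 1, so it stays [ɡ].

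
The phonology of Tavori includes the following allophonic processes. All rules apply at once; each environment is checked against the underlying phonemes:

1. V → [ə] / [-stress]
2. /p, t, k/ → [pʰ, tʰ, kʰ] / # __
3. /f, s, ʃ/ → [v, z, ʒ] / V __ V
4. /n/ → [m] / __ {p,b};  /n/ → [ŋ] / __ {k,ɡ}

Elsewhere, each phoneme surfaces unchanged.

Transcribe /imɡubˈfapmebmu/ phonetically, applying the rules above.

/i/ (word-initial) occurs in an unstressed syllable → [ə] by rule 1.
/m/ — not in any rule's target class → [m].
/ɡ/ (between /m/ and /u/) is unaffected → [ɡ].
/u/ meets the environment for rule 1 (in an unstressed syllable) → [ə].
/b/ (between /u/ and /f/): no rule targets it → [b].
/f/ (between /b/ and /a/): rule 3 targets it, but not between two vowels → unchanged [f].
/a/ — between /f/ and /p/; rule 1 does not apply here → [a].
/p/ (between /a/ and /m/): rule 2 targets it, but not word-initially → unchanged [p].
/m/ (between /p/ and /e/): no rule targets it → [m].
/e/ (between /m/ and /b/): in an unstressed syllable, so rule 1 applies → [ə].
/b/ stays [b].
/m/ (between /b/ and /u/) is unaffected → [m].
Rule 1 applies to /u/ (word-final: in an unstressed syllable) → [ə].

[əmɡəbˈfapməbmə]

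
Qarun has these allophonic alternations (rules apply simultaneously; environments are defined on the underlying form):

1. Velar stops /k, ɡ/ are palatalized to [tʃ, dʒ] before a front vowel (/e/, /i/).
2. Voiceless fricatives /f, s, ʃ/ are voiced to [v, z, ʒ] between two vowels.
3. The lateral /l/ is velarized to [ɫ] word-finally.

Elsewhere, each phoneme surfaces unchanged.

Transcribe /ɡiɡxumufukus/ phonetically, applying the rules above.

Rule 1 applies to /ɡ/ (word-initial: before a front vowel) → [dʒ].
/i/ stays [i].
/ɡ/ (between /i/ and /x/) fails the environment for rule 1, so it stays [ɡ].
/x/ — not in any rule's target class → [x].
/u/ (between /x/ and /m/): no rule targets it → [u].
/m/ (between /u/ and /u/): no rule targets it → [m].
/u/ (between /m/ and /f/): no rule targets it → [u].
/f/ (between /u/ and /u/): between two vowels, so rule 2 applies → [v].
/u/ — not in any rule's target class → [u].
/k/ (between /u/ and /u/) fails the environment for rule 1, so it stays [k].
/u/ (between /k/ and /s/) is unaffected → [u].
/s/ — word-final; rule 2 does not apply here → [s].

[dʒiɡxumuvukus]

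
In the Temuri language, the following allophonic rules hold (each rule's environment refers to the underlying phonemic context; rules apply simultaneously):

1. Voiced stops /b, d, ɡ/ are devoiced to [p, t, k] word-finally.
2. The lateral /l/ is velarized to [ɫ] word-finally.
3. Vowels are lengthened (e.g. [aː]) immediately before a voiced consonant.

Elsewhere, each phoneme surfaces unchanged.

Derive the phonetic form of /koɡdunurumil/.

/k/ — not in any rule's target class → [k].
/o/ meets the environment for rule 3 (before a voiced consonant) → [oː].
/ɡ/ (between /o/ and /d/) fails the environment for rule 1, so it stays [ɡ].
/d/ (between /ɡ/ and /u/) is in the target of rule 1 but the environment (word-finally) is not met → [d].
/u/ (between /d/ and /n/) occurs before a voiced consonant → [uː] by rule 3.
/n/ — not in any rule's target class → [n].
Rule 3 applies to /u/ (between /n/ and /r/: before a voiced consonant) → [uː].
/r/ (between /u/ and /u/) is unaffected → [r].
/u/ meets the environment for rule 3 (before a voiced consonant) → [uː].
/m/ stays [m].
/i/ — between /m/ and /l/, before a voiced consonant — surfaces as [iː] (rule 3).
/l/ meets the environment for rule 2 (word-finally) → [ɫ].

[koːɡduːnuːruːmiːɫ]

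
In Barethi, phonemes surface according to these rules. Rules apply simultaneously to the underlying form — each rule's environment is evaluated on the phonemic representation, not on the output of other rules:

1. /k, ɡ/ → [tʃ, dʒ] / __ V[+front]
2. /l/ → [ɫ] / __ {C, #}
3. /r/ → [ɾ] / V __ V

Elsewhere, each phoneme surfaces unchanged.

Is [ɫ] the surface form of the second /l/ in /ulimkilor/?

No

/l/ (between /i/ and /o/) fails the environment for rule 2, so it stays [l].
The actual realization is [l], not [ɫ].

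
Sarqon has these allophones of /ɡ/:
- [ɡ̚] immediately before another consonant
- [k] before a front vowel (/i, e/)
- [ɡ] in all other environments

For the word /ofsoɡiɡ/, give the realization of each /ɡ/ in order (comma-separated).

Occurrence 1 (position 5): before a front vowel (/i, e/) → [k].
Occurrence 2 (position 7): no conditioning environment matches → elsewhere allophone [ɡ].

[k], [ɡ]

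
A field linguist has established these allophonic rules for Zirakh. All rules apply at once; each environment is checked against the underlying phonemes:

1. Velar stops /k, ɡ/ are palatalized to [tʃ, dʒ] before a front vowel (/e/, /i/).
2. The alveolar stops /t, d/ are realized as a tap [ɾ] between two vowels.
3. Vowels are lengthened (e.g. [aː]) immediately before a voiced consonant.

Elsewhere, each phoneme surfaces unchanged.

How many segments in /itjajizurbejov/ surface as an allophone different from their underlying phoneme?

5

Segments that undergo a rule: /a/ → [aː] (rule 3); /i/ → [iː] (rule 3); /u/ → [uː] (rule 3); /e/ → [eː] (rule 3); /o/ → [oː] (rule 3).
All other segments surface unchanged.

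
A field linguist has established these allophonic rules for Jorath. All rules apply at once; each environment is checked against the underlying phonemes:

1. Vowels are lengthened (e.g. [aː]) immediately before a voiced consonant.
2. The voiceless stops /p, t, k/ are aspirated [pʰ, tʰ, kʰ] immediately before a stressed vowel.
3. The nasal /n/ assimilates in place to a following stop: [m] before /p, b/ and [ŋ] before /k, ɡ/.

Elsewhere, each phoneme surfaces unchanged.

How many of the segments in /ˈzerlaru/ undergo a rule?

2

Segments that undergo a rule: /e/ → [eː] (rule 1); /a/ → [aː] (rule 1).
All other segments surface unchanged.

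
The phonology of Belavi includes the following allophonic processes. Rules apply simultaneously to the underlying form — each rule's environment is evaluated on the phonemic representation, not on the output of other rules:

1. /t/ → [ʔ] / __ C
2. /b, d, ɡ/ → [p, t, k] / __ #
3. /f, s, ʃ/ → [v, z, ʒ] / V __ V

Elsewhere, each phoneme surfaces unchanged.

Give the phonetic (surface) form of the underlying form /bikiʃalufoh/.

/b/ (word-initial): rule 2 targets it, but not word-finally → unchanged [b].
/ʃ/ (between /i/ and /a/) occurs between two vowels → [ʒ] by rule 3.
/f/ (between /u/ and /o/): between two vowels, so rule 3 applies → [v].

[bikiʒaluvoh]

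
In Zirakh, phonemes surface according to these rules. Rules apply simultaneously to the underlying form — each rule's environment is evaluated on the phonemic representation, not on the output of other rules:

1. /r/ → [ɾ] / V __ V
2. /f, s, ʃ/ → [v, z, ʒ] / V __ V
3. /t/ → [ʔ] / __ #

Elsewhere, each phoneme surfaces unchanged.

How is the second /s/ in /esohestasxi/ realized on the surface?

[s]

/s/ — between /e/ and /t/; rule 2 does not apply here → [s].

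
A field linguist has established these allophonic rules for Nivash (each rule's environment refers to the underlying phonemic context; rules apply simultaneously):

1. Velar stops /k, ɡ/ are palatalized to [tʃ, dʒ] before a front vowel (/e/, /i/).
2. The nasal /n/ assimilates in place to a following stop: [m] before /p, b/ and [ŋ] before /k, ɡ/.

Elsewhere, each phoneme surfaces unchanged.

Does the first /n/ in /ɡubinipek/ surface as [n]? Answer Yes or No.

/n/ (between /i/ and /i/): rule 2 targets it, but not before a labial or velar stop → unchanged [n].
The actual realization is [n], which matches [n].

Yes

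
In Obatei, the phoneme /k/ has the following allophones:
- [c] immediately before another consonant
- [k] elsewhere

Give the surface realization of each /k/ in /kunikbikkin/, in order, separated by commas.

Occurrence 1 (position 1): no conditioning environment matches → elsewhere allophone [k].
Occurrence 2 (position 5): immediately before another consonant → [c].
Occurrence 3 (position 8): immediately before another consonant → [c].
Occurrence 4 (position 9): no conditioning environment matches → elsewhere allophone [k].

[k], [c], [c], [k]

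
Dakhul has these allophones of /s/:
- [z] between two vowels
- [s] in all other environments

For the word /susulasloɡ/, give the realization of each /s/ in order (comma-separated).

Occurrence 1 (position 1): no conditioning environment matches → elsewhere allophone [s].
Occurrence 2 (position 3): between two vowels → [z].
Occurrence 3 (position 7): no conditioning environment matches → elsewhere allophone [s].

[s], [z], [s]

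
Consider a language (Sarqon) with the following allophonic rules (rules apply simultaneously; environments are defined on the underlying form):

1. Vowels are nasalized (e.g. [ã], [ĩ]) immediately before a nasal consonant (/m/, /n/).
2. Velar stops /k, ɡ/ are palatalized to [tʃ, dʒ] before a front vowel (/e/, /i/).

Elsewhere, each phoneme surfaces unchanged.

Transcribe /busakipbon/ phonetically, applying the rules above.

[busatʃipbõn]

/u/ (between /b/ and /s/) is in the target of rule 1 but the environment (before a nasal consonant) is not met → [u].
/a/ — between /s/ and /k/; rule 1 does not apply here → [a].
/k/ (between /a/ and /i/) occurs before a front vowel → [tʃ] by rule 2.
/i/ (between /k/ and /p/): rule 1 targets it, but not before a nasal consonant → unchanged [i].
/o/ — between /b/ and /n/, before a nasal consonant — surfaces as [õ] (rule 1).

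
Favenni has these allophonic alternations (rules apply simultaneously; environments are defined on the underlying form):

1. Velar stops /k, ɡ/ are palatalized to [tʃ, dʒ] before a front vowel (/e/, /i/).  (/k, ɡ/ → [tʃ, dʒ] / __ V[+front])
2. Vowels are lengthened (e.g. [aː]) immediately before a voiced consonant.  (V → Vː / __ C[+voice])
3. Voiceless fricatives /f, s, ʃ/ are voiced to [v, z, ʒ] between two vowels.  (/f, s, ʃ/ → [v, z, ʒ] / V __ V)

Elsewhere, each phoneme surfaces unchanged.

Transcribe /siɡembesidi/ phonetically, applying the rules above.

[siːdʒeːmbeziːdi]

/s/ — word-initial; rule 3 does not apply here → [s].
/i/ — between /s/ and /ɡ/, before a voiced consonant — surfaces as [iː] (rule 2).
/ɡ/ meets the environment for rule 1 (before a front vowel) → [dʒ].
/e/ meets the environment for rule 2 (before a voiced consonant) → [eː].
/m/ (between /e/ and /b/) is unaffected → [m].
/b/ stays [b].
/e/ (between /b/ and /s/) fails the environment for rule 2, so it stays [e].
/s/ meets the environment for rule 3 (between two vowels) → [z].
/i/ meets the environment for rule 2 (before a voiced consonant) → [iː].
/d/ (between /i/ and /i/): no rule targets it → [d].
/i/ (word-final) is in the target of rule 2 but the environment (before a voiced consonant) is not met → [i].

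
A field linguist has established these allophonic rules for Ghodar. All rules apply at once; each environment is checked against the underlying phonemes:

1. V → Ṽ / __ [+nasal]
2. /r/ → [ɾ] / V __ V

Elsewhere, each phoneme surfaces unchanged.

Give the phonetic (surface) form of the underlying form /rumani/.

[rũmãni]

/r/ (word-initial) fails the environment for rule 2, so it stays [r].
Rule 1 applies to /u/ (between /r/ and /m/: before a nasal consonant) → [ũ].
/m/ — not in any rule's target class → [m].
Rule 1 applies to /a/ (between /m/ and /n/: before a nasal consonant) → [ã].
/n/ — not in any rule's target class → [n].
/i/ — word-final; rule 1 does not apply here → [i].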